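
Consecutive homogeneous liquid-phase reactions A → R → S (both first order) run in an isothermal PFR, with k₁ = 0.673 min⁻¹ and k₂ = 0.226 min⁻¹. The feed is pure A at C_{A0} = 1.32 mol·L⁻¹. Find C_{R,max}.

0.760 mol·L⁻¹

At the optimum, C_{R,max}/C_{A0} = (k₁/k₂)^[k₂/(k₂−k₁)].
= (0.673/0.226)^(0.226/(0.226−0.673)) = (2.978)^(-0.5056) = 0.5760.
C_{R,max} = 0.5760×1.32 = 0.760 mol·L⁻¹.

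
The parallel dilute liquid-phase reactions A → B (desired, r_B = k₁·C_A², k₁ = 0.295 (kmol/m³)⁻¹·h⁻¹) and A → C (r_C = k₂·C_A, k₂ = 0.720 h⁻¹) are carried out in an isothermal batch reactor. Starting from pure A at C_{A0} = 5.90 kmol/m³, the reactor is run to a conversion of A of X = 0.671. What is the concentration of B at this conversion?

C_A = C_{A0}(1−X) = 1.941 kmol/m³.
Along a PFR/batch, dC_C/dC_A = −r_C/(r_B+r_C) = −k₂/(k₂+k₁·C_A).
Integrating from C_{A0} to C_A: C_C = (0.720/0.295)·ln[(0.720+0.295·5.90)/(0.720+0.295·1.94)] = 2.441·ln(2.460/1.293) = 1.571 kmol/m³.
Then C_B = (C_{A0}−C_A) − C_C = 3.959 − 1.571 = 2.388 kmol/m³.

2.39 kmol/m³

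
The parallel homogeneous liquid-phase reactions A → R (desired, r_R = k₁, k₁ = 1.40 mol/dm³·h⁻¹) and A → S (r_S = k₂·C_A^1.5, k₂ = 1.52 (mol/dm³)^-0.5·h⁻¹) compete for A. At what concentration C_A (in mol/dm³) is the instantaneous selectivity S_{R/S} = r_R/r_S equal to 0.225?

2.56 mol/dm³

S_{R/S} = (k₁/k₂)·C_A^-1.5 ⇒ C_A = (S·k₂/k₁)^(1/(-1.5)).
= (0.225×1.52/1.40)^(-0.6667) = (0.2443)^(-0.6667) = 2.56 mol/dm³.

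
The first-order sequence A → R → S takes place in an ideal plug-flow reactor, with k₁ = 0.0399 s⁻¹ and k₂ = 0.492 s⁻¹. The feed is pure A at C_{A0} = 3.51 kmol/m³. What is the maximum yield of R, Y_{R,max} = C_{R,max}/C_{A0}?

At the optimum, C_{R,max}/C_{A0} = (k₁/k₂)^[k₂/(k₂−k₁)].
= (0.0399/0.492)^(0.492/(0.492−0.0399)) = (0.08110)^(1.088) = 0.06497.

0.0650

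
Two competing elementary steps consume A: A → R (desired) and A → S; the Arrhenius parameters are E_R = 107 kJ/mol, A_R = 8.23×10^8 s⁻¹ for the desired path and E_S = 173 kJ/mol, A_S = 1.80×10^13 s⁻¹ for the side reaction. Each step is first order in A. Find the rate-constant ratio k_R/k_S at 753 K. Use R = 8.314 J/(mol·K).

k_R/k_S = (A_R/A_S)·exp[−(E_R−E_S)/(RT)] = (A_R/A_S)·exp[(E_S−E_R)/(RT)].
(E_S−E_R)/(RT) = (173−107)×10³/(8.314×753) = 66000/6260 = 10.54.
k_R/k_S = (8.23×10^8/1.80×10^13)·exp(10.54) = 4.572×10^-5 × 37888 = 1.73.
Since E_R < E_S, lowering the temperature improves selectivity toward R.

1.73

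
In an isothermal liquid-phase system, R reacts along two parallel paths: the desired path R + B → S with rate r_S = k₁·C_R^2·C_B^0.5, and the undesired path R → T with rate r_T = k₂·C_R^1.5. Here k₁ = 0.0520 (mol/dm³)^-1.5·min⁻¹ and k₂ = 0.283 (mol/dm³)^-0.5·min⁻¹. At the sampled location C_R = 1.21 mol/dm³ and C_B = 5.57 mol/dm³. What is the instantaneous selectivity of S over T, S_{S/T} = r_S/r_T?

S_{S/T} = r_S/r_T = (k₁·C_R^2·C_B^0.5)/(k₂·C_R^1.5) = (k₁/k₂)·C_R^0.5·C_B^0.5.
= (0.0520×1.210^2×5.570^0.5) / (0.283×1.210^1.5) = 0.1797/0.3767 = 0.477.

0.477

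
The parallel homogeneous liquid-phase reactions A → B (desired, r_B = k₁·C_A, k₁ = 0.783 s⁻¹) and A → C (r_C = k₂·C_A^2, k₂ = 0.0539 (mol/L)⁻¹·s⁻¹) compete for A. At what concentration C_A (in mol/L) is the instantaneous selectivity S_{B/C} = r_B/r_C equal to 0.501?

S_{B/C} = (k₁/k₂)·C_A⁻¹ ⇒ C_A = (S·k₂/k₁)^(-1).
= (0.501×0.0539/0.783)^(-1) = (0.03449)^(-1) = 29.0 mol/L.

29.0 mol/L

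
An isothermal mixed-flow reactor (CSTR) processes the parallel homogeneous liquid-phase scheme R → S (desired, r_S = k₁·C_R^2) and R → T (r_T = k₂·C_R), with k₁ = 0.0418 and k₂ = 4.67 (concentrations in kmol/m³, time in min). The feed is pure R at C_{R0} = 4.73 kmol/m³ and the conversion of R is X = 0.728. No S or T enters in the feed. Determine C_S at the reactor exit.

0.0392 kmol/m³

Exit C_R = C_{R0}(1−X) = 4.73×0.272 = 1.287 kmol/m³.
A CSTR operates uniformly at the exit composition, giving r_S = 0.06919 and r_T = 6.008 (each k·C_R^n at C_R = 1.287).
Fraction of consumed R going to S: r_S/(r_S+r_T) = 0.01138.
C_S = 0.01138·C_{R0}·X = 0.01138×4.73×0.728 = 0.0392 kmol/m³.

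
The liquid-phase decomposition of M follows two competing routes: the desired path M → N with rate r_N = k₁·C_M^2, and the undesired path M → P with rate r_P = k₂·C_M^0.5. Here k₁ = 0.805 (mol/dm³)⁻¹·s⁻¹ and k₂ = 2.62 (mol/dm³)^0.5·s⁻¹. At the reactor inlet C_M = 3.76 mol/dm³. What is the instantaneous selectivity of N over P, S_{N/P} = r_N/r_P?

S_{N/P} = r_N/r_P = (k₁·C_M^2)/(k₂·C_M^0.5) = (k₁/k₂)·C_M^1.5.
= (0.805×3.760^2) / (2.62×3.760^0.5) = 11.38/5.080 = 2.24.

2.24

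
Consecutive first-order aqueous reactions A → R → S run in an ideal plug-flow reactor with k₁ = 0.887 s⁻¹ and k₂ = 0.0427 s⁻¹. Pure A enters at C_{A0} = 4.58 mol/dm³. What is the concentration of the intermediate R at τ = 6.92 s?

3.57 mol/dm³

Solving the coupled first-order balances gives C_R(τ) = [k₁/(k₂−k₁)]·C_{A0}·(e^(−k₁τ) − e^(−k₂τ)).
e^(−k₁τ) = e^(−0.887×6.92) = e^(−6.138) = 0.002159; e^(−k₂τ) = e^(−0.2955) = 0.7442.
C_R = 0.887×4.58/(0.0427−0.887) × (0.002159−0.7442) = (-4.812)×(-0.7420) = 3.570 mol/dm³.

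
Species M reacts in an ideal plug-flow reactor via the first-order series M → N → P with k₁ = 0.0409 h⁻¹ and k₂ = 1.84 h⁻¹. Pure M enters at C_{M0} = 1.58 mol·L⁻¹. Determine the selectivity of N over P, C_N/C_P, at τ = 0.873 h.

Solving the coupled first-order balances gives C_N(τ) = [k₁/(k₂−k₁)]·C_{M0}·(e^(−k₁τ) − e^(−k₂τ)).
e^(−k₁τ) = e^(−0.0409×0.873) = e^(−0.03571) = 0.9649; e^(−k₂τ) = e^(−1.606) = 0.2006.
C_N = 0.0409×1.58/(1.84−0.0409) × (0.9649−0.2006) = 0.03592×0.7643 = 0.02745 mol·L⁻¹.
C_M = C_{M0}e^(−k₁τ) = 1.525 mol·L⁻¹, so C_P = C_{M0}−C_M−C_N = 0.02797 mol·L⁻¹; C_N/C_P = 0.982.

0.982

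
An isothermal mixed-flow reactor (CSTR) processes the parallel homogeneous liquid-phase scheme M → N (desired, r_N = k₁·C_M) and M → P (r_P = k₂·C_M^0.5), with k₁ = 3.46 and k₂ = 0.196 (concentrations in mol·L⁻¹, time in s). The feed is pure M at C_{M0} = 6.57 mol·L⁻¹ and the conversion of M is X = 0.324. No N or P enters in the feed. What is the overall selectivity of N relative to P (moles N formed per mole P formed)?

37.2

Exit C_M = C_{M0}(1−X) = 6.57×0.676 = 4.441 mol·L⁻¹.
In a CSTR the entire volume is at exit conditions, so r_N = 3.46×4.441 = 15.37 and r_P = 0.196×4.441^0.5 = 0.4131.
Overall selectivity = C_N/C_P = r_Nτ/(r_Pτ) = r_N/r_P = 37.2.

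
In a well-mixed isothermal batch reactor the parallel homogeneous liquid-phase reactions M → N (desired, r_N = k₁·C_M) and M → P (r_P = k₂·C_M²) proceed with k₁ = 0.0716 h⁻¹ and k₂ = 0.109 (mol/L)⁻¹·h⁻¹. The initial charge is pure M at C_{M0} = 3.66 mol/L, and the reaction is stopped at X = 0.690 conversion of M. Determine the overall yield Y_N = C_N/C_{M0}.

C_M = C_{M0}(1−X) = 1.135 mol/L.
Along a PFR/batch, dC_N/dC_M = −r_N/(r_N+r_P) = −k₁/(k₁+k₂·C_M).
Integrating from C_{M0} to C_M: C_N = (0.0716/0.109)·ln[(0.0716+0.109·3.66)/(0.0716+0.109·1.13)] = 0.6569·ln(0.4705/0.1953) = 0.5777 mol/L.
Y_N = C_N/C_{M0} = 0.5777/3.66 = 0.158.

0.158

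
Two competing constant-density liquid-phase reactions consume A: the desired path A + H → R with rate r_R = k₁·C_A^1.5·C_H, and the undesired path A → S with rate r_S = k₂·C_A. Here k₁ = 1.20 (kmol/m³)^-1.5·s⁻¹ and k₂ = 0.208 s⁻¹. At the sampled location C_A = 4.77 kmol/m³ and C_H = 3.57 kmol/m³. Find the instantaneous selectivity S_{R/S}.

S_{R/S} = r_R/r_S = (k₁·C_A^1.5·C_H)/(k₂·C_A) = (k₁/k₂)·C_A^0.5·C_H.
= (1.20×4.770^1.5×3.570) / (0.208×4.770) = 44.63/0.9922 = 45.0.
Since the desired path is higher order in A, keeping C_A high (PFR or concentrated feed) favours R.

45.0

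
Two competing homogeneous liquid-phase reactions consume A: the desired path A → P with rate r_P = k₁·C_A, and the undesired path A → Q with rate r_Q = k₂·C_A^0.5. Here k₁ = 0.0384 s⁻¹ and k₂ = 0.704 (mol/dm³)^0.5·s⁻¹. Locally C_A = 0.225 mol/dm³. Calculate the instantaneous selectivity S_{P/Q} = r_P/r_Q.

0.0259

S_{P/Q} = r_P/r_Q = (k₁·C_A)/(k₂·C_A^0.5) = (k₁/k₂)·C_A^0.5.
= (0.0384×0.2250) / (0.704×0.2250^0.5) = 0.008640/0.3339 = 0.0259.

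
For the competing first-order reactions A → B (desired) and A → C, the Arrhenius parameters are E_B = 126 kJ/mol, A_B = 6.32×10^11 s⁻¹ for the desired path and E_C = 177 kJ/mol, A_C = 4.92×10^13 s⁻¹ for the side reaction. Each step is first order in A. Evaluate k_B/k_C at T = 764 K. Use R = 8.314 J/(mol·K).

39.4

Since both paths have the same order in A, the concentration cancels and S_{B/C} = k_B/k_C = (A_B/A_C)·exp[(E_C−E_B)/(RT)].
(E_C−E_B)/(RT) = (177−126)×10³/(8.314×764) = 51000/6352 = 8.029.
k_B/k_C = (6.32×10^11/4.92×10^13)·exp(8.029) = 0.01285 × 3069 = 39.4.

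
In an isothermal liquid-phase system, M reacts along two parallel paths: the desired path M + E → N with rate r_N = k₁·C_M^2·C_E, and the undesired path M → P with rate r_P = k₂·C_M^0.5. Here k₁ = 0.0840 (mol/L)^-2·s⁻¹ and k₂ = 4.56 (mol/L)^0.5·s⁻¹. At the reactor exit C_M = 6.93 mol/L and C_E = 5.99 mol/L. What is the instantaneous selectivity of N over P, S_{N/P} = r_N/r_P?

2.01

S_{N/P} = r_N/r_P = (k₁·C_M^2·C_E)/(k₂·C_M^0.5) = (k₁/k₂)·C_M^1.5·C_E.
= (0.0840×6.930^2×5.990) / (4.56×6.930^0.5) = 24.16/12.00 = 2.01.
Since the desired path is higher order in M, keeping C_M high (PFR or concentrated feed) favours N.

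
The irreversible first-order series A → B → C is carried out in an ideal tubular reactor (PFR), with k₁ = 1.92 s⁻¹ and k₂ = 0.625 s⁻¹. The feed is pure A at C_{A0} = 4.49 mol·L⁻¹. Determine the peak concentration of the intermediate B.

2.61 mol·L⁻¹

At the optimum, C_{B,max}/C_{A0} = (k₁/k₂)^[k₂/(k₂−k₁)].
= (1.92/0.625)^(0.625/(0.625−1.92)) = (3.072)^(-0.4826) = 0.5818.
C_{B,max} = 0.5818×4.49 = 2.61 mol·L⁻¹.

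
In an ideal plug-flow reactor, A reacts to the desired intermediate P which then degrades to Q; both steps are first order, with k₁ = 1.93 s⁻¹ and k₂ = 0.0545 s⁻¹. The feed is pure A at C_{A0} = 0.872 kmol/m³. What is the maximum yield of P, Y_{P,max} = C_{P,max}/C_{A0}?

0.902

Evaluating C_P at τ_opt = ln(k₂/k₁)/(k₂−k₁) gives C_{P,max}/C_{A0} = (k₁/k₂)^[k₂/(k₂−k₁)].
= (1.93/0.0545)^(0.0545/(0.0545−1.93)) = (35.41)^(-0.02906) = 0.9015.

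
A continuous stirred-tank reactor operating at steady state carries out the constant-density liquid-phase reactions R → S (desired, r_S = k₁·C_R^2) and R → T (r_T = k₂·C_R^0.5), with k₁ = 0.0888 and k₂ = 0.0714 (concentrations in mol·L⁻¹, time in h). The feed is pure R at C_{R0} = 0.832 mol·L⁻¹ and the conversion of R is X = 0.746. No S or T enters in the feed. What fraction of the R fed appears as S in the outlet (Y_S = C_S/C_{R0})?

0.0804

Exit C_R = C_{R0}(1−X) = 0.832×0.254 = 0.2113 mol·L⁻¹.
A CSTR operates uniformly at the exit composition, giving r_S = 0.003966 and r_T = 0.03282 (each k·C_R^n at C_R = 0.2113).
Fraction of consumed R going to S: r_S/(r_S+r_T) = 0.1078.
C_S = 0.1078·C_{R0}·X = 0.1078×0.832×0.746 = 0.0669 mol·L⁻¹; Y_S = C_S/C_{R0} = 0.0804.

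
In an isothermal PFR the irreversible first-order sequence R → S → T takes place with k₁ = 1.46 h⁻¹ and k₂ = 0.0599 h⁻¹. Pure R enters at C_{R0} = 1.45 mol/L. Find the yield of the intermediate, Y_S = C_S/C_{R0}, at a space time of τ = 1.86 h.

Solving the coupled first-order balances gives C_S(τ) = [k₁/(k₂−k₁)]·C_{R0}·(e^(−k₁τ) − e^(−k₂τ)).
e^(−k₁τ) = e^(−1.46×1.86) = e^(−2.716) = 0.06617; e^(−k₂τ) = e^(−0.1114) = 0.8946.
C_S = 1.46×1.45/(0.0599−1.46) × (0.06617−0.8946) = (-1.512)×(-0.8284) = 1.253 mol/L.
Y_S = C_S/C_{R0} = 1.253/1.45 = 0.864.

0.864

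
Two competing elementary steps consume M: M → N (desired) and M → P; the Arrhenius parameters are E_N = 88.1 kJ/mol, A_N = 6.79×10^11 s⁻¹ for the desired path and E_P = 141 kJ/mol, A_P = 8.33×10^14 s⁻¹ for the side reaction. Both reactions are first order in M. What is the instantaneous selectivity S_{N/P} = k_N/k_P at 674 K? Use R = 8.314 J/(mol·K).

10.3

Since both paths have the same order in M, the concentration cancels and S_{N/P} = k_N/k_P = (A_N/A_P)·exp[(E_P−E_N)/(RT)].
(E_P−E_N)/(RT) = (141−88.1)×10³/(8.314×674) = 52900/5604 = 9.440.
k_N/k_P = (6.79×10^11/8.33×10^14)·exp(9.440) = 8.151×10^-4 × 12585 = 10.3.
Since E_N < E_P, lowering the temperature improves selectivity toward N.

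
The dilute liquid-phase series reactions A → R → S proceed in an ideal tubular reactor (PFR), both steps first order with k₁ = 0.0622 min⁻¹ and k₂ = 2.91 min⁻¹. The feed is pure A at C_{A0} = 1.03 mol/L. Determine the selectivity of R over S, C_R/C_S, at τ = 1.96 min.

0.202

For first-order series with pure A initially, C_R(τ) = k₁C_{A0}/(k₂−k₁)·(e^(−k₁τ) − e^(−k₂τ)).
e^(−k₁τ) = e^(−0.0622×1.96) = e^(−0.1219) = 0.8852; e^(−k₂τ) = e^(−5.704) = 0.003334.
C_R = 0.0622×1.03/(2.91−0.0622) × (0.8852−0.003334) = 0.02250×0.8819 = 0.01984 mol/L.
C_A = C_{A0}e^(−k₁τ) = 0.9118 mol/L, so C_S = C_{A0}−C_A−C_R = 0.09838 mol/L; C_R/C_S = 0.202.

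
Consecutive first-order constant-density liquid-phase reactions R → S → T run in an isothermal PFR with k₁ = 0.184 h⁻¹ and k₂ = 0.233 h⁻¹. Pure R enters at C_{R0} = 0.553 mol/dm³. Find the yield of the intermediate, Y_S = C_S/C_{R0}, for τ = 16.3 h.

0.103

The intermediate concentration in a first-order A→B→C sequence is C_S = k₁C_{R0}(e^(−k₁τ) − e^(−k₂τ))/(k₂−k₁).
e^(−k₁τ) = e^(−0.184×16.3) = e^(−2.999) = 0.04983; e^(−k₂τ) = e^(−3.798) = 0.02242.
C_S = 0.184×0.553/(0.233−0.184) × (0.04983−0.02242) = 2.077×0.02741 = 0.05692 mol/dm³.
Y_S = C_S/C_{R0} = 0.05692/0.553 = 0.103.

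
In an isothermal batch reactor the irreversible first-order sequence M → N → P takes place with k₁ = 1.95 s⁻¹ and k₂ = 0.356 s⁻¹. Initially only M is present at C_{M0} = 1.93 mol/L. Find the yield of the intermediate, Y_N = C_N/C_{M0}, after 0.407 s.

For first-order series with pure M initially, C_N(t) = k₁C_{M0}/(k₂−k₁)·(e^(−k₁t) − e^(−k₂t)).
e^(−k₁t) = e^(−1.95×0.407) = e^(−0.7936) = 0.4522; e^(−k₂t) = e^(−0.1449) = 0.8651.
C_N = 1.95×1.93/(0.356−1.95) × (0.4522−0.8651) = (-2.361)×(-0.4129) = 0.9749 mol/L.
Y_N = C_N/C_{M0} = 0.9749/1.93 = 0.505.

0.505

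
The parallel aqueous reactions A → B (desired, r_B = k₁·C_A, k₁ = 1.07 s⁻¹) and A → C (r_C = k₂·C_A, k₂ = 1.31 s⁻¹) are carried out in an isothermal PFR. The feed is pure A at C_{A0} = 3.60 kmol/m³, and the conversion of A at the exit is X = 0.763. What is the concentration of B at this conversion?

C_A = C_{A0}(1−X) = 0.8532 kmol/m³.
Both paths are first order in A, so the instantaneous fraction to B is constant: dC_B/d(−C_A) = k₁/(k₁+k₂) = 0.4496.
C_B = 0.4496·(C_{A0}−C_A) = 0.4496×2.747 = 1.23 kmol/m³.

1.23 kmol/m³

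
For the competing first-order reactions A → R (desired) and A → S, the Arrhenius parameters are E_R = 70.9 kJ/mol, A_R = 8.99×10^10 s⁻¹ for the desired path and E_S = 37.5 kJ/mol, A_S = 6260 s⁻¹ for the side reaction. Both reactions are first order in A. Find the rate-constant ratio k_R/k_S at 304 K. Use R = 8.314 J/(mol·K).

With equal orders, S_{R/S} = k_R/k_S = (A_R/A_S)·exp[(E_S−E_R)/(RT)].
(E_S−E_R)/(RT) = (37.5−70.9)×10³/(8.314×304) = -33400/2527 = -13.21.
k_R/k_S = (8.99×10^10/6260)·exp(-13.21) = 1.436×10^7 × 1.823×10^-6 = 26.2.

26.2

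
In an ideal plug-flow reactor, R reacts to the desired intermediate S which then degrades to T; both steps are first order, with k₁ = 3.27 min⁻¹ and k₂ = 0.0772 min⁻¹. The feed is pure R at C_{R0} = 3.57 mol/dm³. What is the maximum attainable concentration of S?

For a first-order series the maximum intermediate yield is C_{S,max}/C_{R0} = (k₁/k₂)^[k₂/(k₂−k₁)].
= (3.27/0.0772)^(0.0772/(0.0772−3.27)) = (42.36)^(-0.02418) = 0.9134.
C_{S,max} = 0.9134×3.57 = 3.26 mol/dm³.

3.26 mol/dm³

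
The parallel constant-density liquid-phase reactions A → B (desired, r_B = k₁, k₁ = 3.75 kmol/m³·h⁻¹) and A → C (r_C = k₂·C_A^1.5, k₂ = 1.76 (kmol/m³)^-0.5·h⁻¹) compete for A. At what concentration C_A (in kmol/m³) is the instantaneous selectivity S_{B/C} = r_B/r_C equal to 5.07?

S_{B/C} = (k₁/k₂)·C_A^-1.5 ⇒ C_A = (S·k₂/k₁)^(1/(-1.5)).
= (5.07×1.76/3.75)^(-0.6667) = (2.380)^(-0.6667) = 0.561 kmol/m³.

0.561 kmol/m³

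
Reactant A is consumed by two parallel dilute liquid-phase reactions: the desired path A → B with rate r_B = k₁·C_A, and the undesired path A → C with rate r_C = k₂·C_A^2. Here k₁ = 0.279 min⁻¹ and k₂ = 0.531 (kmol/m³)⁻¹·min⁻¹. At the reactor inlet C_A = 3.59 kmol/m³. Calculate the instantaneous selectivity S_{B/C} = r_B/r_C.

0.146

S_{B/C} = r_B/r_C = (k₁·C_A)/(k₂·C_A^2) = (k₁/k₂)·C_A⁻¹.
= (0.279×3.590) / (0.531×3.590^2) = 1.002/6.844 = 0.146.
The undesired path is higher order in A, so low C_A (CSTR or dilute feed) favours B.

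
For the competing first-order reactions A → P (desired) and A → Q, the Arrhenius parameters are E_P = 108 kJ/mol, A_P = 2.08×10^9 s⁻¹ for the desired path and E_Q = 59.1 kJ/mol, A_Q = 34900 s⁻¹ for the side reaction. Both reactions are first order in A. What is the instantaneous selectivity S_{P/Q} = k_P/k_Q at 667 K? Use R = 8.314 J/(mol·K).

8.82

k_P/k_Q = (A_P/A_Q)·exp[−(E_P−E_Q)/(RT)] = (A_P/A_Q)·exp[(E_Q−E_P)/(RT)].
(E_Q−E_P)/(RT) = (59.1−108)×10³/(8.314×667) = -48900/5545 = -8.818.
k_P/k_Q = (2.08×10^9/34900)·exp(-8.818) = 59599 × 1.480×10^-4 = 8.82.
Since E_P > E_Q, raising the temperature improves selectivity toward P.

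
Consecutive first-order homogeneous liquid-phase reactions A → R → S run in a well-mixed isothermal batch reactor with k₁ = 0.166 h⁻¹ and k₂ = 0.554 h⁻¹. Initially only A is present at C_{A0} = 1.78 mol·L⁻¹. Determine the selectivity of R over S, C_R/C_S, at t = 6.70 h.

0.241

Solving the coupled first-order balances gives C_R(t) = [k₁/(k₂−k₁)]·C_{A0}·(e^(−k₁t) − e^(−k₂t)).
e^(−k₁t) = e^(−0.166×6.70) = e^(−1.112) = 0.3288; e^(−k₂t) = e^(−3.712) = 0.02443.
C_R = 0.166×1.78/(0.554−0.166) × (0.3288−0.02443) = 0.7615×0.3044 = 0.2318 mol·L⁻¹.
C_A = C_{A0}e^(−k₁t) = 0.5853 mol·L⁻¹, so C_S = C_{A0}−C_A−C_R = 0.9629 mol·L⁻¹; C_R/C_S = 0.241.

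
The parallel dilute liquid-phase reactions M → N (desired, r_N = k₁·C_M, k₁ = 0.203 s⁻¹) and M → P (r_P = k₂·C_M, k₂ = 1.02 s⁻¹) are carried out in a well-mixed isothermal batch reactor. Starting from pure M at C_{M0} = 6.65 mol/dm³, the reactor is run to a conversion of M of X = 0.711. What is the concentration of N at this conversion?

0.785 mol/dm³

C_M = C_{M0}(1−X) = 1.922 mol/dm³.
Both paths are first order in M, so the instantaneous fraction to N is constant: dC_N/d(−C_M) = k₁/(k₁+k₂) = 0.1660.
C_N = 0.1660·(C_{M0}−C_M) = 0.1660×4.728 = 0.785 mol/dm³.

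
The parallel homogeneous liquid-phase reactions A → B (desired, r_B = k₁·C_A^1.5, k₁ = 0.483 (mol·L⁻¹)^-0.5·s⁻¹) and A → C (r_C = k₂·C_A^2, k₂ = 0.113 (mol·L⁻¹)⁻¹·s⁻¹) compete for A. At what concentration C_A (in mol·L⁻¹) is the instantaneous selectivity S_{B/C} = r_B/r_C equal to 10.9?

0.154 mol·L⁻¹

S_{B/C} = (k₁/k₂)·C_A^-0.5 ⇒ C_A = (S·k₂/k₁)^(-2).
= (10.9×0.113/0.483)^(-2) = (2.550)^(-2) = 0.154 mol·L⁻¹.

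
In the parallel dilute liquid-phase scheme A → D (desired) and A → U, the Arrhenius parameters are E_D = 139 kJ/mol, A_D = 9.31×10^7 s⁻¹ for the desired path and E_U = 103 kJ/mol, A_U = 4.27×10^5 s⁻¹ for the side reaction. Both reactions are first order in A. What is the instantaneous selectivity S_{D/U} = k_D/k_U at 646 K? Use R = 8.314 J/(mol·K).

0.268

k_D/k_U = (A_D/A_U)·exp[−(E_D−E_U)/(RT)] = (A_D/A_U)·exp[(E_U−E_D)/(RT)].
(E_U−E_D)/(RT) = (103−139)×10³/(8.314×646) = -36000/5371 = -6.703.
k_D/k_U = (9.31×10^7/4.27×10^5)·exp(-6.703) = 218.0 × 0.001227 = 0.268.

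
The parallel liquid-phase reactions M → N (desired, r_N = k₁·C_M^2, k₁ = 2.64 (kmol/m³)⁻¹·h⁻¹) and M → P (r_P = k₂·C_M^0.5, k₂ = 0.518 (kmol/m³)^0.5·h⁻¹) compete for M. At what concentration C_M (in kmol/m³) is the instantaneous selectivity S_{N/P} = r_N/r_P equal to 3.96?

S_{N/P} = (k₁/k₂)·C_M^1.5 ⇒ C_M = (S·k₂/k₁)^(1/1.5).
= (3.96×0.518/2.64)^(0.6667) = (0.7770)^(0.6667) = 0.845 kmol/m³.

0.845 kmol/m³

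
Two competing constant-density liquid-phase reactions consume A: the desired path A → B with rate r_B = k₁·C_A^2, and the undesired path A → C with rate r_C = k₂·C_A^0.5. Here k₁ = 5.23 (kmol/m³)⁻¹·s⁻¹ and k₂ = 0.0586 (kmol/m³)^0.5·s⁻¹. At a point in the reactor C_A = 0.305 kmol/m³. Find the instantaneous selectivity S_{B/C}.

15.0

S_{B/C} = r_B/r_C = (k₁·C_A^2)/(k₂·C_A^0.5) = (k₁/k₂)·C_A^1.5.
= (5.23×0.3050^2) / (0.0586×0.3050^0.5) = 0.4865/0.03236 = 15.0.
Since the desired path is higher order in A, keeping C_A high (PFR or concentrated feed) favours B.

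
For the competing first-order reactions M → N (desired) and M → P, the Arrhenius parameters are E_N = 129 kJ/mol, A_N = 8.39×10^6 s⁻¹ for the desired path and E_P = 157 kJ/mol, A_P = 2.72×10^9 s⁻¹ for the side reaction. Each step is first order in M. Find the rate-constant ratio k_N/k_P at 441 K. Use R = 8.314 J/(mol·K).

With equal orders, S_{N/P} = k_N/k_P = (A_N/A_P)·exp[(E_P−E_N)/(RT)].
(E_P−E_N)/(RT) = (157−129)×10³/(8.314×441) = 28000/3666 = 7.637.
k_N/k_P = (8.39×10^6/2.72×10^9)·exp(7.637) = 0.003085 × 2073 = 6.39.

6.39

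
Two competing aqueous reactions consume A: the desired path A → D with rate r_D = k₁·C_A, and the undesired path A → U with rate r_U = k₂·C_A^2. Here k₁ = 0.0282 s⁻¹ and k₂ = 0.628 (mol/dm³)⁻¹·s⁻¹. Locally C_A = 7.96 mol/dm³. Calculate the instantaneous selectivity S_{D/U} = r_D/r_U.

0.00564

S_{D/U} = r_D/r_U = (k₁·C_A)/(k₂·C_A^2) = (k₁/k₂)·C_A⁻¹.
= (0.0282×7.960) / (0.628×7.960^2) = 0.2245/39.79 = 0.00564.
The undesired path is higher order in A, so low C_A (CSTR or dilute feed) favours D.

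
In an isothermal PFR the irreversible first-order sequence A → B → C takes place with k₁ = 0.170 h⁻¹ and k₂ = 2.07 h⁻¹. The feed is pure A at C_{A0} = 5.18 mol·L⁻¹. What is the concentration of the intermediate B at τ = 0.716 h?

For first-order series with pure A initially, C_B(τ) = k₁C_{A0}/(k₂−k₁)·(e^(−k₁τ) − e^(−k₂τ)).
e^(−k₁τ) = e^(−0.170×0.716) = e^(−0.1217) = 0.8854; e^(−k₂τ) = e^(−1.482) = 0.2272.
C_B = 0.170×5.18/(2.07−0.170) × (0.8854−0.2272) = 0.4635×0.6582 = 0.3051 mol·L⁻¹.

0.305 mol·L⁻¹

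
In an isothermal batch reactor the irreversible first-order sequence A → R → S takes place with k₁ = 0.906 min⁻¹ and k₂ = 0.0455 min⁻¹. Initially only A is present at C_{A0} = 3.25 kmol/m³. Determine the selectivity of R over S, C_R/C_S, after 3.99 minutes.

Solving the coupled first-order balances gives C_R(t) = [k₁/(k₂−k₁)]·C_{A0}·(e^(−k₁t) − e^(−k₂t)).
e^(−k₁t) = e^(−0.906×3.99) = e^(−3.615) = 0.02692; e^(−k₂t) = e^(−0.1815) = 0.8340.
C_R = 0.906×3.25/(0.0455−0.906) × (0.02692−0.8340) = (-3.422)×(-0.8071) = 2.762 kmol/m³.
C_A = C_{A0}e^(−k₁t) = 0.08749 kmol/m³, so C_S = C_{A0}−C_A−C_R = 0.4009 kmol/m³; C_R/C_S = 6.89.

6.89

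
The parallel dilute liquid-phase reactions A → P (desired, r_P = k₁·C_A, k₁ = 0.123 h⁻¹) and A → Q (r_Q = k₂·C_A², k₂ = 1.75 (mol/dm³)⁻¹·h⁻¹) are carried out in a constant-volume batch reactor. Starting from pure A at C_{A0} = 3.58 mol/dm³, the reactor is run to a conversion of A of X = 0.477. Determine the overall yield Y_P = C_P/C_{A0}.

C_A = C_{A0}(1−X) = 1.872 mol/dm³.
Along a PFR/batch, dC_P/dC_A = −r_P/(r_P+r_Q) = −k₁/(k₁+k₂·C_A).
Integrating from C_{A0} to C_A: C_P = (0.123/1.75)·ln[(0.123+1.75·3.58)/(0.123+1.75·1.87)] = 0.07029·ln(6.388/3.400) = 0.04433 mol/dm³.
Y_P = C_P/C_{A0} = 0.04433/3.58 = 0.0124.

0.0124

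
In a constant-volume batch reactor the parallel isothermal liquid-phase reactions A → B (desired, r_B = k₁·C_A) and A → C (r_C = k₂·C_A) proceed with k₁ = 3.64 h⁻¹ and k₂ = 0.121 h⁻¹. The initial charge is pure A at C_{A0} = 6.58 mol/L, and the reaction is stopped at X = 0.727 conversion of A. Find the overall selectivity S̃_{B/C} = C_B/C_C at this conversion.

C_A = C_{A0}(1−X) = 1.796 mol/L.
Both paths are first order in A, so the instantaneous fraction to B is constant: dC_B/d(−C_A) = k₁/(k₁+k₂) = 0.9678.
C_B = 0.9678·(C_{A0}−C_A) = 0.9678×4.784 = 4.63 mol/L.
C_C = (C_{A0}−C_A)−C_B = 0.1539 mol/L; S̃_{B/C} = 4.630/0.1539 = 30.1.

30.1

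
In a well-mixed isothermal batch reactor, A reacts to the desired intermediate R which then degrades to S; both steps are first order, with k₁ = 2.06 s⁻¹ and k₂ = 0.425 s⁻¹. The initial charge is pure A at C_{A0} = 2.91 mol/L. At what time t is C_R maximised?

0.965 s

Setting dC_R/dt = 0 gives t_opt = ln(k₂/k₁)/(k₂−k₁).
= ln(0.425/2.06)/(0.425−2.06) = ln(0.2063)/-1.635 = -1.578/-1.635 = 0.965 s.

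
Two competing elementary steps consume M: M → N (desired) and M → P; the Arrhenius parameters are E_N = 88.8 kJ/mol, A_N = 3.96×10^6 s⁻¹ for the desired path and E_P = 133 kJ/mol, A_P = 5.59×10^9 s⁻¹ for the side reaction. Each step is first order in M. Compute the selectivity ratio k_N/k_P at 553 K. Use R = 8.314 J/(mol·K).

10.6

With equal orders, S_{N/P} = k_N/k_P = (A_N/A_P)·exp[(E_P−E_N)/(RT)].
(E_P−E_N)/(RT) = (133−88.8)×10³/(8.314×553) = 44200/4598 = 9.614.
k_N/k_P = (3.96×10^6/5.59×10^9)·exp(9.614) = 7.084×10^-4 × 14967 = 10.6.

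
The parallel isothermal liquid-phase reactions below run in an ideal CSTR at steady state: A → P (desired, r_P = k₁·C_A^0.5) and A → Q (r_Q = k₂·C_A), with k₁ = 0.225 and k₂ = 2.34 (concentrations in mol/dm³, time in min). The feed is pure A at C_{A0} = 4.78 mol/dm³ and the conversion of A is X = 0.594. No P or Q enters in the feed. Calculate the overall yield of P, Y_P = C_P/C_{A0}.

0.0384

Exit C_A = C_{A0}(1−X) = 4.78×0.406 = 1.941 mol/dm³.
Rates in a CSTR are evaluated at the outlet concentration: r_P = 0.225×1.941^0.5 = 0.3134, r_Q = 2.34×1.941 = 4.541.
Fraction of consumed A going to P: r_P/(r_P+r_Q) = 0.06457.
C_P = 0.06457·C_{A0}·X = 0.06457×4.78×0.594 = 0.183 mol/dm³; Y_P = C_P/C_{A0} = 0.0384.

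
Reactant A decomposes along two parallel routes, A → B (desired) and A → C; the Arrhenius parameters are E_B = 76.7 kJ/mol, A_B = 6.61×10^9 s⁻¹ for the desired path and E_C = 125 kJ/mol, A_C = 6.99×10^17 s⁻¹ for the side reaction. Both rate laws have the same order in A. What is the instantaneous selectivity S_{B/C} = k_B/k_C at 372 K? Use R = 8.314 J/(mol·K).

0.0573

With equal orders, S_{B/C} = k_B/k_C = (A_B/A_C)·exp[(E_C−E_B)/(RT)].
(E_C−E_B)/(RT) = (125−76.7)×10³/(8.314×372) = 48300/3093 = 15.62.
k_B/k_C = (6.61×10^9/6.99×10^17)·exp(15.62) = 9.456×10^-9 × 6.058×10^6 = 0.0573.
Since E_B < E_C, lowering the temperature improves selectivity toward B.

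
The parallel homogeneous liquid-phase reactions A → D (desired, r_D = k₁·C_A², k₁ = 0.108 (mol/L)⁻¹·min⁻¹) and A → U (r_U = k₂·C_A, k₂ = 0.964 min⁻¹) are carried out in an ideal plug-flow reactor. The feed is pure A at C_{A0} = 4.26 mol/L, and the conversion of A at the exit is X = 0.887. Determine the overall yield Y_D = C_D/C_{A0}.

C_A = C_{A0}(1−X) = 0.4814 mol/L.
Along a PFR/batch, dC_U/dC_A = −r_U/(r_D+r_U) = −k₂/(k₂+k₁·C_A).
Integrating from C_{A0} to C_A: C_U = (0.964/0.108)·ln[(0.964+0.108·4.26)/(0.964+0.108·0.481)] = 8.926·ln(1.424/1.016) = 3.014 mol/L.
Then C_D = (C_{A0}−C_A) − C_U = 3.779 − 3.014 = 0.7647 mol/L.
Y_D = C_D/C_{A0} = 0.7647/4.26 = 0.179.

0.179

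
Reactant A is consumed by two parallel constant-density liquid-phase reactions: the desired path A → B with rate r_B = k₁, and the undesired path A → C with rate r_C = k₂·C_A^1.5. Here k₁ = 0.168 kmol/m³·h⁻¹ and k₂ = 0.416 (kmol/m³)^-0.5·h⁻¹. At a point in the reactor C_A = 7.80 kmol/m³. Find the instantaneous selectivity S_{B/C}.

S_{B/C} = r_B/r_C = (k₁)/(k₂·C_A^1.5) = (k₁/k₂)·C_A^-1.5.
= (0.168) / (0.416×7.800^1.5) = 0.1680/9.062 = 0.0185.
The undesired path is higher order in A, so low C_A (CSTR or dilute feed) favours B.

0.0185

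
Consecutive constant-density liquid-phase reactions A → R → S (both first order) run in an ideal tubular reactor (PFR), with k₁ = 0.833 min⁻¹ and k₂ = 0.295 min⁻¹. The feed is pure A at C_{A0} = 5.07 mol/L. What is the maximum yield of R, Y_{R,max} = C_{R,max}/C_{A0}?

0.566

For a first-order series the maximum intermediate yield is C_{R,max}/C_{A0} = (k₁/k₂)^[k₂/(k₂−k₁)].
= (0.833/0.295)^(0.295/(0.295−0.833)) = (2.824)^(-0.5483) = 0.5660.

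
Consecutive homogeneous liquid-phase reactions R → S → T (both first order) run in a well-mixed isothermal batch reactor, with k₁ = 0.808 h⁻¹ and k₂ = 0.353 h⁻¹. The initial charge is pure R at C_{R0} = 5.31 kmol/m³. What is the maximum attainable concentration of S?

2.79 kmol/m³

At the optimum, C_{S,max}/C_{R0} = (k₁/k₂)^[k₂/(k₂−k₁)].
= (0.808/0.353)^(0.353/(0.353−0.808)) = (2.289)^(-0.7758) = 0.5260.
C_{S,max} = 0.5260×5.31 = 2.79 kmol/m³.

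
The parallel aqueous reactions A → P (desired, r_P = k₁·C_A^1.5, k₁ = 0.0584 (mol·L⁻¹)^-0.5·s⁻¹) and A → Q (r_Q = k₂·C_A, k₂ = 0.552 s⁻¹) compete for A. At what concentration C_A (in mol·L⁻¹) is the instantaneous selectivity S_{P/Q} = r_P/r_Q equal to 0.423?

16.0 mol·L⁻¹

S_{P/Q} = (k₁/k₂)·C_A^0.5 ⇒ C_A = (S·k₂/k₁)^(2).
= (0.423×0.552/0.0584)^(2) = (3.998)^(2) = 16.0 mol·L⁻¹.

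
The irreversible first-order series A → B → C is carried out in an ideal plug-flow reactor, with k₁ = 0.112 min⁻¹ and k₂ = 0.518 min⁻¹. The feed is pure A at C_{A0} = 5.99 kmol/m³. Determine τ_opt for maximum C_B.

3.77 min

For first-order series the maximum of C_B occurs at τ_opt = ln(k₂/k₁)/(k₂−k₁).
= ln(0.518/0.112)/(0.518−0.112) = ln(4.625)/0.4060 = 1.531/0.4060 = 3.77 min.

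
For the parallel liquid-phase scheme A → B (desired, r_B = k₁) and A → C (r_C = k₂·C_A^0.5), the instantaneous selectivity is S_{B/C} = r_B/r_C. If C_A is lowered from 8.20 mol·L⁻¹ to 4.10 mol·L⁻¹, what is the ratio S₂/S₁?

S_{B/C} = (k₁/k₂)·C_A^-0.5, so S₂/S₁ = (C_{A,2}/C_{A,1})^-0.5.
= (4.10/8.20)^(-0.5) = (0.5000)^(-0.5) = 1.41.
Selectivity toward B rises as C_A falls — low-concentration operation is favoured.

1.41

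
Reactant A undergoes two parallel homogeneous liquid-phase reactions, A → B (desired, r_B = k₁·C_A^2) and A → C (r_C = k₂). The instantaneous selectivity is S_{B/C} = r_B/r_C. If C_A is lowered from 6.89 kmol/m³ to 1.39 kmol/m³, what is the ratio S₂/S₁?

0.0407

S_{B/C} = (k₁/k₂)·C_A^2, so S₂/S₁ = (C_{A,2}/C_{A,1})^2.
= (1.39/6.89)^2 = (0.2017)^2 = 0.0407.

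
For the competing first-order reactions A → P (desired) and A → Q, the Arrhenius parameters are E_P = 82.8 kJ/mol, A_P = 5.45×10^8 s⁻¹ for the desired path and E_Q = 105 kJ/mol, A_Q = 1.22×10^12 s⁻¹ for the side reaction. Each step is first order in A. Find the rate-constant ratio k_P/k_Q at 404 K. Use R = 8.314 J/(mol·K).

k_P/k_Q = (A_P/A_Q)·exp[−(E_P−E_Q)/(RT)] = (A_P/A_Q)·exp[(E_Q−E_P)/(RT)].
(E_Q−E_P)/(RT) = (105−82.8)×10³/(8.314×404) = 22200/3359 = 6.609.
k_P/k_Q = (5.45×10^8/1.22×10^12)·exp(6.609) = 4.467×10^-4 × 742.0 = 0.331.
Since E_P < E_Q, lowering the temperature improves selectivity toward P.

0.331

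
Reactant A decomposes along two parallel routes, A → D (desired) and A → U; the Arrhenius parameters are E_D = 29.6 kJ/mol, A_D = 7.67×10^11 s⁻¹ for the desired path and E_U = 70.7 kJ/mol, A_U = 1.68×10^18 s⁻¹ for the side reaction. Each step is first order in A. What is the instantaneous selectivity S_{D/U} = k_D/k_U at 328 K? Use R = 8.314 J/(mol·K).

Since both paths have the same order in A, the concentration cancels and S_{D/U} = k_D/k_U = (A_D/A_U)·exp[(E_U−E_D)/(RT)].
(E_U−E_D)/(RT) = (70.7−29.6)×10³/(8.314×328) = 41100/2727 = 15.07.
k_D/k_U = (7.67×10^11/1.68×10^18)·exp(15.07) = 4.565×10^-7 × 3.511×10^6 = 1.60.

1.60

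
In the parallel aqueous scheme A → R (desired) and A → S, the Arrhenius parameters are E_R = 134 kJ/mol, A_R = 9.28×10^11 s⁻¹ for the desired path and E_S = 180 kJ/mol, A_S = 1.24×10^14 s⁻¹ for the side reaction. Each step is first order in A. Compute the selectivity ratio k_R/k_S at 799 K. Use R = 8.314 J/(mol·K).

Since both paths have the same order in A, the concentration cancels and S_{R/S} = k_R/k_S = (A_R/A_S)·exp[(E_S−E_R)/(RT)].
(E_S−E_R)/(RT) = (180−134)×10³/(8.314×799) = 46000/6643 = 6.925.
k_R/k_S = (9.28×10^11/1.24×10^14)·exp(6.925) = 0.007484 × 1017 = 7.61.
Since E_R < E_S, lowering the temperature improves selectivity toward R.

7.61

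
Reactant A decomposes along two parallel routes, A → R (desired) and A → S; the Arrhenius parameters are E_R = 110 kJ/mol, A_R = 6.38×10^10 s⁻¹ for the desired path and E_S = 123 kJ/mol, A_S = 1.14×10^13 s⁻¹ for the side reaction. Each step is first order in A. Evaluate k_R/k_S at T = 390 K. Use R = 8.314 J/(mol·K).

0.308

Since both paths have the same order in A, the concentration cancels and S_{R/S} = k_R/k_S = (A_R/A_S)·exp[(E_S−E_R)/(RT)].
(E_S−E_R)/(RT) = (123−110)×10³/(8.314×390) = 13000/3242 = 4.009.
k_R/k_S = (6.38×10^10/1.14×10^13)·exp(4.009) = 0.005596 × 55.11 = 0.308.
Since E_R < E_S, lowering the temperature improves selectivity toward R.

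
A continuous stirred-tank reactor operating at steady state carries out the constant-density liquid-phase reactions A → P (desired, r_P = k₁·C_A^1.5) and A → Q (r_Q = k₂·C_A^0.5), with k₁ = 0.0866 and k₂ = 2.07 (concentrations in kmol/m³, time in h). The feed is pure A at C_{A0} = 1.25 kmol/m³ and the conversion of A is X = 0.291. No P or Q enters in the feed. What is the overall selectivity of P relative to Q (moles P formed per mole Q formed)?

Exit C_A = C_{A0}(1−X) = 1.25×0.709 = 0.8863 kmol/m³.
In a CSTR the entire volume is at exit conditions, so r_P = 0.0866×0.8863^1.5 = 0.07225 and r_Q = 2.07×0.8863^0.5 = 1.949.
Overall selectivity = C_P/C_Q = r_Pτ/(r_Qτ) = r_P/r_Q = 0.0371.

0.0371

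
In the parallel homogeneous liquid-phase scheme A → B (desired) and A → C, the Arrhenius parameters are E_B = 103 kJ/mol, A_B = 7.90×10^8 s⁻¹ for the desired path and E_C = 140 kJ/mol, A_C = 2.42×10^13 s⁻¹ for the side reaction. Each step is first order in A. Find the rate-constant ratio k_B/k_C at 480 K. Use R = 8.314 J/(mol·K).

0.347

With equal orders, S_{B/C} = k_B/k_C = (A_B/A_C)·exp[(E_C−E_B)/(RT)].
(E_C−E_B)/(RT) = (140−103)×10³/(8.314×480) = 37000/3991 = 9.272.
k_B/k_C = (7.90×10^8/2.42×10^13)·exp(9.272) = 3.264×10^-5 × 10631 = 0.347.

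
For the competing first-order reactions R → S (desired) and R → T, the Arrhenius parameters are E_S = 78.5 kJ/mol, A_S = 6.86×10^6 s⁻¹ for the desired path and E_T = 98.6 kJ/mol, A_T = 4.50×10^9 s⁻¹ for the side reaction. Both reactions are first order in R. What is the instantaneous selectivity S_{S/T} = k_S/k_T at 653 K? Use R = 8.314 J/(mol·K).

With equal orders, S_{S/T} = k_S/k_T = (A_S/A_T)·exp[(E_T−E_S)/(RT)].
(E_T−E_S)/(RT) = (98.6−78.5)×10³/(8.314×653) = 20100/5429 = 3.702.
k_S/k_T = (6.86×10^6/4.50×10^9)·exp(3.702) = 0.001524 × 40.54 = 0.0618.
Since E_S < E_T, lowering the temperature improves selectivity toward S.

0.0618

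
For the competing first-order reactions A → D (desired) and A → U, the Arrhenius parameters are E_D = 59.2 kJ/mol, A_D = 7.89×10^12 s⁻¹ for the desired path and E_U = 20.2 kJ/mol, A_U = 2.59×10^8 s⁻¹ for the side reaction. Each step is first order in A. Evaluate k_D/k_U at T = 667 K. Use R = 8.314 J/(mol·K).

26.9

k_D/k_U = (A_D/A_U)·exp[−(E_D−E_U)/(RT)] = (A_D/A_U)·exp[(E_U−E_D)/(RT)].
(E_U−E_D)/(RT) = (20.2−59.2)×10³/(8.314×667) = -39000/5545 = -7.033.
k_D/k_U = (7.89×10^12/2.59×10^8)·exp(-7.033) = 30463 × 8.825×10^-4 = 26.9.
Since E_D > E_U, raising the temperature improves selectivity toward D.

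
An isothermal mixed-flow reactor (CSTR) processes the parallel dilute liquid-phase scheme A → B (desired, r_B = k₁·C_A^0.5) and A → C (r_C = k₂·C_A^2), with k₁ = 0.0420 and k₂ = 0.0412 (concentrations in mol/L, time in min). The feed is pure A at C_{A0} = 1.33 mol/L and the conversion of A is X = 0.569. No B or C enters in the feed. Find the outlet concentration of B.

Exit C_A = C_{A0}(1−X) = 1.33×0.431 = 0.5732 mol/L.
A CSTR operates uniformly at the exit composition, giving r_B = 0.03180 and r_C = 0.01354 (each k·C_A^n at C_A = 0.5732).
Fraction of consumed A going to B: r_B/(r_B+r_C) = 0.7014.
C_B = 0.7014·C_{A0}·X = 0.7014×1.33×0.569 = 0.531 mol/L.

0.531 mol/L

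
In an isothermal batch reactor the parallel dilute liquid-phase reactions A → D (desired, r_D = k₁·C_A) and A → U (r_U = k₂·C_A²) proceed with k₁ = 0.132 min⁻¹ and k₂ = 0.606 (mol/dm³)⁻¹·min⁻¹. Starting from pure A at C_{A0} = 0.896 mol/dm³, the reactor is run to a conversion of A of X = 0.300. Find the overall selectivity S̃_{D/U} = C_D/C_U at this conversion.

0.288

C_A = C_{A0}(1−X) = 0.6272 mol/dm³.
Along a PFR/batch, dC_D/dC_A = −r_D/(r_D+r_U) = −k₁/(k₁+k₂·C_A).
Integrating from C_{A0} to C_A: C_D = (0.132/0.606)·ln[(0.132+0.606·0.896)/(0.132+0.606·0.627)] = 0.2178·ln(0.6750/0.5121) = 0.06016 mol/dm³.
C_U = (C_{A0}−C_A)−C_D = 0.2086 mol/dm³; S̃_{D/U} = 0.06016/0.2086 = 0.288.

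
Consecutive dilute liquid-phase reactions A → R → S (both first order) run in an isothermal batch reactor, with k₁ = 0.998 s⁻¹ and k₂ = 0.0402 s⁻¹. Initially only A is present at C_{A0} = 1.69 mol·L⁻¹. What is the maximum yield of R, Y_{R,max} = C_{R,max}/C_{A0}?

Evaluating C_R at t_opt = ln(k₂/k₁)/(k₂−k₁) gives C_{R,max}/C_{A0} = (k₁/k₂)^[k₂/(k₂−k₁)].
= (0.998/0.0402)^(0.0402/(0.0402−0.998)) = (24.83)^(-0.04197) = 0.8739.

0.874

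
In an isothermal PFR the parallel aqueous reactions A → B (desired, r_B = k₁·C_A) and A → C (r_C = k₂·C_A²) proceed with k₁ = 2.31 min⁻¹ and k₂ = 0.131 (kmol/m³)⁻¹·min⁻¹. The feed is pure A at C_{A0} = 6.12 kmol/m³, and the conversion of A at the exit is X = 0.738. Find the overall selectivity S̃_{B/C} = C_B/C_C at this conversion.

4.66

C_A = C_{A0}(1−X) = 1.603 kmol/m³.
Along a PFR/batch, dC_B/dC_A = −r_B/(r_B+r_C) = −k₁/(k₁+k₂·C_A).
Integrating from C_{A0} to C_A: C_B = (2.31/0.131)·ln[(2.31+0.131·6.12)/(2.31+0.131·1.60)] = 17.63·ln(3.112/2.520) = 3.719 kmol/m³.
C_C = (C_{A0}−C_A)−C_B = 0.7977 kmol/m³; S̃_{B/C} = 3.719/0.7977 = 4.66.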